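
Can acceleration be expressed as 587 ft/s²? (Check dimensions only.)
Yes

acceleration has SI base units: m / s^2
ft/s² reduces to the same SI base units, so it is a valid unit for acceleration.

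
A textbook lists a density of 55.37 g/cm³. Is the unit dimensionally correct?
Yes

density has SI base units: kg / m^3
g/cm³ reduces to the same SI base units, so it is a valid unit for density.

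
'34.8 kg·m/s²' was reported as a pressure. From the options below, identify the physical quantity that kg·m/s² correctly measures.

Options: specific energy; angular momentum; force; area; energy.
force

pressure should have units dimensionally equivalent to kg / (m * s^2) (e.g. Pa).
The given unit 'kg·m/s²' reduces to kg * m / s^2. Of the listed options, that is the dimensionality of force.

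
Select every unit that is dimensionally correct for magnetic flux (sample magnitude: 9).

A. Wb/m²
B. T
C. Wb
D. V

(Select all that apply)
C

magnetic flux has SI base units: kg * m^2 / (A * s^2)

Checking each option against kg * m^2 / (A * s^2):
  A. Wb/m²: ✗ does not match
  B. T: ✗ does not match
  C. Wb: ✓ matches
  D. V: ✗ does not match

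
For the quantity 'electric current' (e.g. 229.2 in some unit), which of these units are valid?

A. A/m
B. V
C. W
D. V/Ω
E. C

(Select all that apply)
D

electric current has SI base units: A

Checking each option against A:
  A. A/m: ✗ does not match
  B. V: ✗ does not match
  C. W: ✗ does not match
  D. V/Ω: ✓ matches
  E. C: ✗ does not match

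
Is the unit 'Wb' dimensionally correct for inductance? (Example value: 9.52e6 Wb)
No

inductance has SI base units: kg * m^2 / (A^2 * s^2)
Wb does NOT reduce to kg * m^2 / (A^2 * s^2); a valid unit for inductance would be e.g. H.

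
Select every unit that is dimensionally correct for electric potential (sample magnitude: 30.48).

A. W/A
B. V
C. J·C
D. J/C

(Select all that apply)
A, B, D

electric potential has SI base units: kg * m^2 / (A * s^3)

Checking each option against kg * m^2 / (A * s^3):
  A. W/A: ✓ matches
  B. V: ✓ matches
  C. J·C: ✗ does not match
  D. J/C: ✓ matches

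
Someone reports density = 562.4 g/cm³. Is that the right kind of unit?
Yes

density has SI base units: kg / m^3
g/cm³ reduces to the same SI base units, so it is a valid unit for density.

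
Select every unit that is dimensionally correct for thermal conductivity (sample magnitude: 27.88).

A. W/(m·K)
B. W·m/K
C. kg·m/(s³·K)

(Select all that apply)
A, C

thermal conductivity has SI base units: kg * m / (s^3 * K)

Checking each option against kg * m / (s^3 * K):
  A. W/(m·K): ✓ matches
  B. W·m/K: ✗ does not match
  C. kg·m/(s³·K): ✓ matches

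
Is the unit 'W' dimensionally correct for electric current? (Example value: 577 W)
No

electric current has SI base units: A
W does NOT reduce to A; a valid unit for electric current would be e.g. A.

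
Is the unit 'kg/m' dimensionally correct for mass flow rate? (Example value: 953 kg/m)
No

mass flow rate has SI base units: kg / s
kg/m does NOT reduce to kg / s; a valid unit for mass flow rate would be e.g. kg/s.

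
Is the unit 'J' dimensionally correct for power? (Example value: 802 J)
No

power has SI base units: kg * m^2 / s^3
J does NOT reduce to kg * m^2 / s^3; a valid unit for power would be e.g. W.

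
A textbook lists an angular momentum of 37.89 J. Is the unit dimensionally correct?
No

angular momentum has SI base units: kg * m^2 / s
J does NOT reduce to kg * m^2 / s; a valid unit for angular momentum would be e.g. kg·m²/s.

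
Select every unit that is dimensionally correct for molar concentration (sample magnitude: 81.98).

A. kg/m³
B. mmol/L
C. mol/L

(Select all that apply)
B, C

molar concentration has SI base units: mol / m^3

Checking each option against mol / m^3:
  A. kg/m³: ✗ does not match
  B. mmol/L: ✓ matches
  C. mol/L: ✓ matches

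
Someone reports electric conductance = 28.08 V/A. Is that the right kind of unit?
No

electric conductance has SI base units: A^2 * s^3 / (kg * m^2)
V/A does NOT reduce to A^2 * s^3 / (kg * m^2); a valid unit for electric conductance would be e.g. S.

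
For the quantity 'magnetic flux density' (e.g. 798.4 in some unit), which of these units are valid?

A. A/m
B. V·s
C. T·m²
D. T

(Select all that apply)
D

magnetic flux density has SI base units: kg / (A * s^2)

Checking each option against kg / (A * s^2):
  A. A/m: ✗ does not match
  B. V·s: ✗ does not match
  C. T·m²: ✗ does not match
  D. T: ✓ matches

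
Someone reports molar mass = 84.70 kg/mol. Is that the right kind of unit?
Yes

molar mass has SI base units: kg / mol
kg/mol reduces to the same SI base units, so it is a valid unit for molar mass.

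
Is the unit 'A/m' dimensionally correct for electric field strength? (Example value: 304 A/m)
No

electric field strength has SI base units: kg * m / (A * s^3)
A/m does NOT reduce to kg * m / (A * s^3); a valid unit for electric field strength would be e.g. V/m.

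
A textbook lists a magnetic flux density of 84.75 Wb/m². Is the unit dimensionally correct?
Yes

magnetic flux density has SI base units: kg / (A * s^2)
Wb/m² reduces to the same SI base units, so it is a valid unit for magnetic flux density.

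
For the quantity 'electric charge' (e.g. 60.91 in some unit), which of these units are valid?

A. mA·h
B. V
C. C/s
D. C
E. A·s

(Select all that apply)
A, D, E

electric charge has SI base units: A * s

Checking each option against A * s:
  A. mA·h: ✓ matches
  B. V: ✗ does not match
  C. C/s: ✗ does not match
  D. C: ✓ matches
  E. A·s: ✓ matches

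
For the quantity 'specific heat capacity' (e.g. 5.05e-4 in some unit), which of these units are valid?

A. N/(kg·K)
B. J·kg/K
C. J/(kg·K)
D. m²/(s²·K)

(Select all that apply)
C, D

specific heat capacity has SI base units: m^2 / (s^2 * K)

Checking each option against m^2 / (s^2 * K):
  A. N/(kg·K): ✗ does not match
  B. J·kg/K: ✗ does not match
  C. J/(kg·K): ✓ matches
  D. m²/(s²·K): ✓ matches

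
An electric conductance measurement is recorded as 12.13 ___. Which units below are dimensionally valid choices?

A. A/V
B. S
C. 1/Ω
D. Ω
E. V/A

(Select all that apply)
A, B, C

electric conductance has SI base units: A^2 * s^3 / (kg * m^2)

Checking each option against A^2 * s^3 / (kg * m^2):
  A. A/V: ✓ matches
  B. S: ✓ matches
  C. 1/Ω: ✓ matches
  D. Ω: ✗ does not match
  E. V/A: ✗ does not match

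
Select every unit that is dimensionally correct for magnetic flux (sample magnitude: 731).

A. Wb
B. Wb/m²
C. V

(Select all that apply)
A

magnetic flux has SI base units: kg * m^2 / (A * s^2)

Checking each option against kg * m^2 / (A * s^2):
  A. Wb: ✓ matches
  B. Wb/m²: ✗ does not match
  C. V: ✗ does not match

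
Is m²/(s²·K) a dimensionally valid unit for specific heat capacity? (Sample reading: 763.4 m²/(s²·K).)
Yes

specific heat capacity has SI base units: m^2 / (s^2 * K)
m²/(s²·K) reduces to the same SI base units, so it is a valid unit for specific heat capacity.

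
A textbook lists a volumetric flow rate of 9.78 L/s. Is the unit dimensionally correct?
Yes

volumetric flow rate has SI base units: m^3 / s
L/s reduces to the same SI base units, so it is a valid unit for volumetric flow rate.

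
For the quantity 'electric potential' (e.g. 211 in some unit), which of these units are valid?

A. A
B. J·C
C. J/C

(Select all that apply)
C

electric potential has SI base units: kg * m^2 / (A * s^3)

Checking each option against kg * m^2 / (A * s^3):
  A. A: ✗ does not match
  B. J·C: ✗ does not match
  C. J/C: ✓ matches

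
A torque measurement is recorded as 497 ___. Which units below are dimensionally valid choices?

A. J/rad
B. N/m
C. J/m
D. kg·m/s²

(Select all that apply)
A

torque has SI base units: kg * m^2 / s^2

Checking each option against kg * m^2 / s^2:
  A. J/rad: ✓ matches
  B. N/m: ✗ does not match
  C. J/m: ✗ does not match
  D. kg·m/s²: ✗ does not match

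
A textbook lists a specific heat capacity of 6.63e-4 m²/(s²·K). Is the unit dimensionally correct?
Yes

specific heat capacity has SI base units: m^2 / (s^2 * K)
m²/(s²·K) reduces to the same SI base units, so it is a valid unit for specific heat capacity.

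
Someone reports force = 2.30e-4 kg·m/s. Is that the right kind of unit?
No

force has SI base units: kg * m / s^2
kg·m/s does NOT reduce to kg * m / s^2; a valid unit for force would be e.g. N.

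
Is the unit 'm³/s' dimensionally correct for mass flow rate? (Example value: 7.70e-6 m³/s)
No

mass flow rate has SI base units: kg / s
m³/s does NOT reduce to kg / s; a valid unit for mass flow rate would be e.g. kg/s.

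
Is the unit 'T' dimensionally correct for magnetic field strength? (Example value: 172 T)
No

magnetic field strength has SI base units: A / m
T does NOT reduce to A / m; a valid unit for magnetic field strength would be e.g. A/m.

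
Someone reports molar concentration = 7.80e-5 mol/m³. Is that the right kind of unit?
Yes

molar concentration has SI base units: mol / m^3
mol/m³ reduces to the same SI base units, so it is a valid unit for molar concentration.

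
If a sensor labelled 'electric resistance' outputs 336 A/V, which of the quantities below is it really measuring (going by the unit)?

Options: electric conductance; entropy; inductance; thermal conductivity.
electric conductance

electric resistance should have units dimensionally equivalent to kg * m^2 / (A^2 * s^3) (e.g. Ω).
The given unit 'A/V' reduces to A^2 * s^3 / (kg * m^2). Of the listed options, that is the dimensionality of electric conductance.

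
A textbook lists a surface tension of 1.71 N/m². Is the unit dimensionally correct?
No

surface tension has SI base units: kg / s^2
N/m² does NOT reduce to kg / s^2; a valid unit for surface tension would be e.g. N/m.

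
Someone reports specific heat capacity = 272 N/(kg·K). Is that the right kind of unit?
No

specific heat capacity has SI base units: m^2 / (s^2 * K)
N/(kg·K) does NOT reduce to m^2 / (s^2 * K); a valid unit for specific heat capacity would be e.g. J/(kg·K).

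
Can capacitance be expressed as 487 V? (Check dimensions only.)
No

capacitance has SI base units: A^2 * s^4 / (kg * m^2)
V does NOT reduce to A^2 * s^4 / (kg * m^2); a valid unit for capacitance would be e.g. F.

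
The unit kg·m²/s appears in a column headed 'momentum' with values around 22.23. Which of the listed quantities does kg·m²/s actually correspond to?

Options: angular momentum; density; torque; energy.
angular momentum

momentum should have units dimensionally equivalent to kg * m / s (e.g. kg·m/s).
The given unit 'kg·m²/s' reduces to kg * m^2 / s. Of the listed options, that is the dimensionality of angular momentum.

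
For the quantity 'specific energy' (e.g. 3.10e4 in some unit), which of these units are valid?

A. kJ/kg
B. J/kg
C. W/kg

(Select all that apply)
A, B

specific energy has SI base units: m^2 / s^2

Checking each option against m^2 / s^2:
  A. kJ/kg: ✓ matches
  B. J/kg: ✓ matches
  C. W/kg: ✗ does not match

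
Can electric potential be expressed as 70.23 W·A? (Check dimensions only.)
No

electric potential has SI base units: kg * m^2 / (A * s^3)
W·A does NOT reduce to kg * m^2 / (A * s^3); a valid unit for electric potential would be e.g. V.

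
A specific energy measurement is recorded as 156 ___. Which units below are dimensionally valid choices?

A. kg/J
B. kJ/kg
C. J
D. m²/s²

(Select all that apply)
B, D

specific energy has SI base units: m^2 / s^2

Checking each option against m^2 / s^2:
  A. kg/J: ✗ does not match
  B. kJ/kg: ✓ matches
  C. J: ✗ does not match
  D. m²/s²: ✓ matches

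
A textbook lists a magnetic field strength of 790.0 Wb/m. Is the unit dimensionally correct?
No

magnetic field strength has SI base units: A / m
Wb/m does NOT reduce to A / m; a valid unit for magnetic field strength would be e.g. A/m.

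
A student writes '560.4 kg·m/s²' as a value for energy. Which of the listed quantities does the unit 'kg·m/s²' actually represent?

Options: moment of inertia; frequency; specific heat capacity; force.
force

energy should have units dimensionally equivalent to kg * m^2 / s^2 (e.g. J).
The given unit 'kg·m/s²' reduces to kg * m / s^2. Of the listed options, that is the dimensionality of force.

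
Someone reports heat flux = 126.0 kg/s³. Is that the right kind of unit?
Yes

heat flux has SI base units: kg / s^3
kg/s³ reduces to the same SI base units, so it is a valid unit for heat flux.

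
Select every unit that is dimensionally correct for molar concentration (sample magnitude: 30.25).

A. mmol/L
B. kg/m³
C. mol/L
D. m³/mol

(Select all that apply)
A, C

molar concentration has SI base units: mol / m^3

Checking each option against mol / m^3:
  A. mmol/L: ✓ matches
  B. kg/m³: ✗ does not match
  C. mol/L: ✓ matches
  D. m³/mol: ✗ does not match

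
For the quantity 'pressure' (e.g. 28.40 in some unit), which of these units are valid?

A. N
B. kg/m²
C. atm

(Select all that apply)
C

pressure has SI base units: kg / (m * s^2)

Checking each option against kg / (m * s^2):
  A. N: ✗ does not match
  B. kg/m²: ✗ does not match
  C. atm: ✓ matches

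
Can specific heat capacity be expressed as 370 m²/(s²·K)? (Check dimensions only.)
Yes

specific heat capacity has SI base units: m^2 / (s^2 * K)
m²/(s²·K) reduces to the same SI base units, so it is a valid unit for specific heat capacity.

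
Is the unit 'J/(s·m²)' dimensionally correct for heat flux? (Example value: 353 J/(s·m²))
Yes

heat flux has SI base units: kg / s^3
J/(s·m²) reduces to the same SI base units, so it is a valid unit for heat flux.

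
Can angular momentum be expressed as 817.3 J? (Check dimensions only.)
No

angular momentum has SI base units: kg * m^2 / s
J does NOT reduce to kg * m^2 / s; a valid unit for angular momentum would be e.g. kg·m²/s.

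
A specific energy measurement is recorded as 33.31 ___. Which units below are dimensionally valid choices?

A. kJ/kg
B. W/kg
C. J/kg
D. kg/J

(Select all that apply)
A, C

specific energy has SI base units: m^2 / s^2

Checking each option against m^2 / s^2:
  A. kJ/kg: ✓ matches
  B. W/kg: ✗ does not match
  C. J/kg: ✓ matches
  D. kg/J: ✗ does not match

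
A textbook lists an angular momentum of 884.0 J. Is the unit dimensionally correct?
No

angular momentum has SI base units: kg * m^2 / s
J does NOT reduce to kg * m^2 / s; a valid unit for angular momentum would be e.g. kg·m²/s.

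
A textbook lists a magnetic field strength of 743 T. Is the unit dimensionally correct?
No

magnetic field strength has SI base units: A / m
T does NOT reduce to A / m; a valid unit for magnetic field strength would be e.g. A/m.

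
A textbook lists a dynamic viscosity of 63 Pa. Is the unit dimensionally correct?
No

dynamic viscosity has SI base units: kg / (m * s)
Pa does NOT reduce to kg / (m * s); a valid unit for dynamic viscosity would be e.g. Pa·s.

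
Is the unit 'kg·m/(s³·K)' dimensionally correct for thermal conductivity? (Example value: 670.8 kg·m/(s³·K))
Yes

thermal conductivity has SI base units: kg * m / (s^3 * K)
kg·m/(s³·K) reduces to the same SI base units, so it is a valid unit for thermal conductivity.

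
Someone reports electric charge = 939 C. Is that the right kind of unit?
Yes

electric charge has SI base units: A * s
C reduces to the same SI base units, so it is a valid unit for electric charge.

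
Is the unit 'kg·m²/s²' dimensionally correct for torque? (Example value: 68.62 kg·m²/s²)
Yes

torque has SI base units: kg * m^2 / s^2
kg·m²/s² reduces to the same SI base units, so it is a valid unit for torque.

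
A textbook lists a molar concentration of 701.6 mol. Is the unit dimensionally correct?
No

molar concentration has SI base units: mol / m^3
mol does NOT reduce to mol / m^3; a valid unit for molar concentration would be e.g. mol/m³.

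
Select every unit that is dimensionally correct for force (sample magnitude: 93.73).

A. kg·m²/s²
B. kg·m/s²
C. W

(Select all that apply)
B

force has SI base units: kg * m / s^2

Checking each option against kg * m / s^2:
  A. kg·m²/s²: ✗ does not match
  B. kg·m/s²: ✓ matches
  C. W: ✗ does not match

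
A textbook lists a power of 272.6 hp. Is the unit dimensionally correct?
Yes

power has SI base units: kg * m^2 / s^3
hp reduces to the same SI base units, so it is a valid unit for power.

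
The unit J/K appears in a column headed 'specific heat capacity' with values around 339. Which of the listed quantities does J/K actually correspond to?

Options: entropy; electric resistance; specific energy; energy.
entropy

specific heat capacity should have units dimensionally equivalent to m^2 / (s^2 * K) (e.g. J/(kg·K)).
The given unit 'J/K' reduces to kg * m^2 / (s^2 * K). Of the listed options, that is the dimensionality of entropy.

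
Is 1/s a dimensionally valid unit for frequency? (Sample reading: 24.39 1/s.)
Yes

frequency has SI base units: 1 / s
1/s reduces to the same SI base units, so it is a valid unit for frequency.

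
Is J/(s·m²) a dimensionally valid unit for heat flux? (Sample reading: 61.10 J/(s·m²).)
Yes

heat flux has SI base units: kg / s^3
J/(s·m²) reduces to the same SI base units, so it is a valid unit for heat flux.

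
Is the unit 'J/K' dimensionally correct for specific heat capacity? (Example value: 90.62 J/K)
No

specific heat capacity has SI base units: m^2 / (s^2 * K)
J/K does NOT reduce to m^2 / (s^2 * K); a valid unit for specific heat capacity would be e.g. J/(kg·K).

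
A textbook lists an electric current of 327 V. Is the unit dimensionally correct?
No

electric current has SI base units: A
V does NOT reduce to A; a valid unit for electric current would be e.g. A.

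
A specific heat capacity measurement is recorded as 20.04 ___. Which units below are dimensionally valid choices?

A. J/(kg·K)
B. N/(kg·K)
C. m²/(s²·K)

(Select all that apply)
A, C

specific heat capacity has SI base units: m^2 / (s^2 * K)

Checking each option against m^2 / (s^2 * K):
  A. J/(kg·K): ✓ matches
  B. N/(kg·K): ✗ does not match
  C. m²/(s²·K): ✓ matches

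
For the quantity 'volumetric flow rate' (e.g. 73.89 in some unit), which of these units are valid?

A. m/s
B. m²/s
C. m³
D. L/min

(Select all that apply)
D

volumetric flow rate has SI base units: m^3 / s

Checking each option against m^3 / s:
  A. m/s: ✗ does not match
  B. m²/s: ✗ does not match
  C. m³: ✗ does not match
  D. L/min: ✓ matches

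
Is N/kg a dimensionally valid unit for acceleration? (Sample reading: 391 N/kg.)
Yes

acceleration has SI base units: m / s^2
N/kg reduces to the same SI base units, so it is a valid unit for acceleration.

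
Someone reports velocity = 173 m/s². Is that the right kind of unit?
No

velocity has SI base units: m / s
m/s² does NOT reduce to m / s; a valid unit for velocity would be e.g. m/s.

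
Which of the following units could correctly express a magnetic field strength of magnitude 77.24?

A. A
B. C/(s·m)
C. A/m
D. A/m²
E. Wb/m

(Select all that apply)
B, C

magnetic field strength has SI base units: A / m

Checking each option against A / m:
  A. A: ✗ does not match
  B. C/(s·m): ✓ matches
  C. A/m: ✓ matches
  D. A/m²: ✗ does not match
  E. Wb/m: ✗ does not match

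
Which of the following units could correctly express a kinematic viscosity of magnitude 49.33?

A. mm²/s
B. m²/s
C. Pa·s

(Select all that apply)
A, B

kinematic viscosity has SI base units: m^2 / s

Checking each option against m^2 / s:
  A. mm²/s: ✓ matches
  B. m²/s: ✓ matches
  C. Pa·s: ✗ does not match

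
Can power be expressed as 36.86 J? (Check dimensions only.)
No

power has SI base units: kg * m^2 / s^3
J does NOT reduce to kg * m^2 / s^3; a valid unit for power would be e.g. W.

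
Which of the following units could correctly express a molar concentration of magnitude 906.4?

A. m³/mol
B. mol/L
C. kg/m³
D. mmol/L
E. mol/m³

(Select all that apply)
B, D, E

molar concentration has SI base units: mol / m^3

Checking each option against mol / m^3:
  A. m³/mol: ✗ does not match
  B. mol/L: ✓ matches
  C. kg/m³: ✗ does not match
  D. mmol/L: ✓ matches
  E. mol/m³: ✓ matches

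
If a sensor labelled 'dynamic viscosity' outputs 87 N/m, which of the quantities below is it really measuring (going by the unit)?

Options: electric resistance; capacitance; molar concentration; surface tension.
surface tension

dynamic viscosity should have units dimensionally equivalent to kg / (m * s) (e.g. Pa·s).
The given unit 'N/m' reduces to kg / s^2. Of the listed options, that is the dimensionality of surface tension.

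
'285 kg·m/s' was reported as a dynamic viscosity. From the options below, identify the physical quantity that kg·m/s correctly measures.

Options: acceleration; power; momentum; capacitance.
momentum

dynamic viscosity should have units dimensionally equivalent to kg / (m * s) (e.g. Pa·s).
The given unit 'kg·m/s' reduces to kg * m / s. Of the listed options, that is the dimensionality of momentum.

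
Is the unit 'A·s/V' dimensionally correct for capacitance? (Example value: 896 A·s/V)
Yes

capacitance has SI base units: A^2 * s^4 / (kg * m^2)
A·s/V reduces to the same SI base units, so it is a valid unit for capacitance.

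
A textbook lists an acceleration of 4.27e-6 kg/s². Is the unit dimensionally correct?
No

acceleration has SI base units: m / s^2
kg/s² does NOT reduce to m / s^2; a valid unit for acceleration would be e.g. m/s².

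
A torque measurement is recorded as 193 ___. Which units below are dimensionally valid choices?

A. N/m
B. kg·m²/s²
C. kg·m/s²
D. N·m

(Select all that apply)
B, D

torque has SI base units: kg * m^2 / s^2

Checking each option against kg * m^2 / s^2:
  A. N/m: ✗ does not match
  B. kg·m²/s²: ✓ matches
  C. kg·m/s²: ✗ does not match
  D. N·m: ✓ matches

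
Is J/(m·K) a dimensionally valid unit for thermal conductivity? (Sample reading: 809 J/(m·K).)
No

thermal conductivity has SI base units: kg * m / (s^3 * K)
J/(m·K) does NOT reduce to kg * m / (s^3 * K); a valid unit for thermal conductivity would be e.g. W/(m·K).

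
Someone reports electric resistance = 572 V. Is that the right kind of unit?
No

electric resistance has SI base units: kg * m^2 / (A^2 * s^3)
V does NOT reduce to kg * m^2 / (A^2 * s^3); a valid unit for electric resistance would be e.g. Ω.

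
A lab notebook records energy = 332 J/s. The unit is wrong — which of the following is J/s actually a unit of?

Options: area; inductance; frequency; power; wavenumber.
power

energy should have units dimensionally equivalent to kg * m^2 / s^2 (e.g. J).
The given unit 'J/s' reduces to kg * m^2 / s^3. Of the listed options, that is the dimensionality of power.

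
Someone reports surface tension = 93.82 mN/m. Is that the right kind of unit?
Yes

surface tension has SI base units: kg / s^2
mN/m reduces to the same SI base units, so it is a valid unit for surface tension.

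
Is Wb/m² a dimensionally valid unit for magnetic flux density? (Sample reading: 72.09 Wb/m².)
Yes

magnetic flux density has SI base units: kg / (A * s^2)
Wb/m² reduces to the same SI base units, so it is a valid unit for magnetic flux density.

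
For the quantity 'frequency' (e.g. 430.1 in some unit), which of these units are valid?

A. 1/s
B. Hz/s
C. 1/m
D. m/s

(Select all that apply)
A

frequency has SI base units: 1 / s

Checking each option against 1 / s:
  A. 1/s: ✓ matches
  B. Hz/s: ✗ does not match
  C. 1/m: ✗ does not match
  D. m/s: ✗ does not match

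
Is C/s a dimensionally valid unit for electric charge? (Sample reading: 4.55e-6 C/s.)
No

electric charge has SI base units: A * s
C/s does NOT reduce to A * s; a valid unit for electric charge would be e.g. C.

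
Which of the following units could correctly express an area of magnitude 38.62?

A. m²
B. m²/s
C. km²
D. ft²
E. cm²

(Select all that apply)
A, C, D, E

area has SI base units: m^2

Checking each option against m^2:
  A. m²: ✓ matches
  B. m²/s: ✗ does not match
  C. km²: ✓ matches
  D. ft²: ✓ matches
  E. cm²: ✓ matches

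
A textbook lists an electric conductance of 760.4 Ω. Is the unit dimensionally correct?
No

electric conductance has SI base units: A^2 * s^3 / (kg * m^2)
Ω does NOT reduce to A^2 * s^3 / (kg * m^2); a valid unit for electric conductance would be e.g. S.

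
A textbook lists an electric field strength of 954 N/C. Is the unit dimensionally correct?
Yes

electric field strength has SI base units: kg * m / (A * s^3)
N/C reduces to the same SI base units, so it is a valid unit for electric field strength.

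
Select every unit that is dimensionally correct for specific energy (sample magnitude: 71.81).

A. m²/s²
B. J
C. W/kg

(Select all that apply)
A

specific energy has SI base units: m^2 / s^2

Checking each option against m^2 / s^2:
  A. m²/s²: ✓ matches
  B. J: ✗ does not match
  C. W/kg: ✗ does not match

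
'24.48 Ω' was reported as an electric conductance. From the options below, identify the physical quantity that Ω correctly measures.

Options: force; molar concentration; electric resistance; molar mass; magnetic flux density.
electric resistance

electric conductance should have units dimensionally equivalent to A^2 * s^3 / (kg * m^2) (e.g. S).
The given unit 'Ω' reduces to kg * m^2 / (A^2 * s^3). Of the listed options, that is the dimensionality of electric resistance.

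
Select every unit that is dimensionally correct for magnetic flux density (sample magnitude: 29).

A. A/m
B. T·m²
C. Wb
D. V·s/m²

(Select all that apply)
D

magnetic flux density has SI base units: kg / (A * s^2)

Checking each option against kg / (A * s^2):
  A. A/m: ✗ does not match
  B. T·m²: ✗ does not match
  C. Wb: ✗ does not match
  D. V·s/m²: ✓ matches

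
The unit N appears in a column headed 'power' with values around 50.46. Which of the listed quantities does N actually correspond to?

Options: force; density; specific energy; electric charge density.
force

power should have units dimensionally equivalent to kg * m^2 / s^3 (e.g. W).
The given unit 'N' reduces to kg * m / s^2. Of the listed options, that is the dimensionality of force.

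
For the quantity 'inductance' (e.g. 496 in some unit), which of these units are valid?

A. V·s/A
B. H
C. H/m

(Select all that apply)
A, B

inductance has SI base units: kg * m^2 / (A^2 * s^2)

Checking each option against kg * m^2 / (A^2 * s^2):
  A. V·s/A: ✓ matches
  B. H: ✓ matches
  C. H/m: ✗ does not match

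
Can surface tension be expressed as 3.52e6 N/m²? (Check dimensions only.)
No

surface tension has SI base units: kg / s^2
N/m² does NOT reduce to kg / s^2; a valid unit for surface tension would be e.g. N/m.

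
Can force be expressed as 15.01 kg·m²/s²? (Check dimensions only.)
No

force has SI base units: kg * m / s^2
kg·m²/s² does NOT reduce to kg * m / s^2; a valid unit for force would be e.g. N.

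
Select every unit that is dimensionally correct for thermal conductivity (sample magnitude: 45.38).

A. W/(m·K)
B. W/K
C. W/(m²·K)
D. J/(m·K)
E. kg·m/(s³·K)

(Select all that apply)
A, E

thermal conductivity has SI base units: kg * m / (s^3 * K)

Checking each option against kg * m / (s^3 * K):
  A. W/(m·K): ✓ matches
  B. W/K: ✗ does not match
  C. W/(m²·K): ✗ does not match
  D. J/(m·K): ✗ does not match
  E. kg·m/(s³·K): ✓ matches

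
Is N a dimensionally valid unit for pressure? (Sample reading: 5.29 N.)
No

pressure has SI base units: kg / (m * s^2)
N does NOT reduce to kg / (m * s^2); a valid unit for pressure would be e.g. Pa.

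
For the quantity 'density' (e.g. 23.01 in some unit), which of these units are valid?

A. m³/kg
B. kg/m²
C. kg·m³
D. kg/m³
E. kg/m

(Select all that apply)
D

density has SI base units: kg / m^3

Checking each option against kg / m^3:
  A. m³/kg: ✗ does not match
  B. kg/m²: ✗ does not match
  C. kg·m³: ✗ does not match
  D. kg/m³: ✓ matches
  E. kg/m: ✗ does not match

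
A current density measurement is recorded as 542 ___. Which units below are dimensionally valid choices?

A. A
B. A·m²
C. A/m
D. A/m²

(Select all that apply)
D

current density has SI base units: A / m^2

Checking each option against A / m^2:
  A. A: ✗ does not match
  B. A·m²: ✗ does not match
  C. A/m: ✗ does not match
  D. A/m²: ✓ matches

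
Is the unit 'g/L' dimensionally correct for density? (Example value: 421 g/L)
Yes

density has SI base units: kg / m^3
g/L reduces to the same SI base units, so it is a valid unit for density.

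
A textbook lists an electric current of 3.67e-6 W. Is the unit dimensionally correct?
No

electric current has SI base units: A
W does NOT reduce to A; a valid unit for electric current would be e.g. A.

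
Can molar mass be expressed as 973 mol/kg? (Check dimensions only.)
No

molar mass has SI base units: kg / mol
mol/kg does NOT reduce to kg / mol; a valid unit for molar mass would be e.g. kg/mol.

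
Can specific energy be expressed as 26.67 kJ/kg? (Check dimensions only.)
Yes

specific energy has SI base units: m^2 / s^2
kJ/kg reduces to the same SI base units, so it is a valid unit for specific energy.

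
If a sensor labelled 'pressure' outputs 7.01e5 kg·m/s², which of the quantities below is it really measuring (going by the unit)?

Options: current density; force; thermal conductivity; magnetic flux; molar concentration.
force

pressure should have units dimensionally equivalent to kg / (m * s^2) (e.g. Pa).
The given unit 'kg·m/s²' reduces to kg * m / s^2. Of the listed options, that is the dimensionality of force.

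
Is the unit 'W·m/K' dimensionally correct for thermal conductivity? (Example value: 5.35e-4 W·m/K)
No

thermal conductivity has SI base units: kg * m / (s^3 * K)
W·m/K does NOT reduce to kg * m / (s^3 * K); a valid unit for thermal conductivity would be e.g. W/(m·K).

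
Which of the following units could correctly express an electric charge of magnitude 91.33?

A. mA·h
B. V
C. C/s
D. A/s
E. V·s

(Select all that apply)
A

electric charge has SI base units: A * s

Checking each option against A * s:
  A. mA·h: ✓ matches
  B. V: ✗ does not match
  C. C/s: ✗ does not match
  D. A/s: ✗ does not match
  E. V·s: ✗ does not match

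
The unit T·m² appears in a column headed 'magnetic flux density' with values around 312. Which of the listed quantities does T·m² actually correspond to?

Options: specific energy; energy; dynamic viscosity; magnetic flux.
magnetic flux

magnetic flux density should have units dimensionally equivalent to kg / (A * s^2) (e.g. T).
The given unit 'T·m²' reduces to kg * m^2 / (A * s^2). Of the listed options, that is the dimensionality of magnetic flux.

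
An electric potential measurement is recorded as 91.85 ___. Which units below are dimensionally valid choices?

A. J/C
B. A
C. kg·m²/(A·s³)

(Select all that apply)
A, C

electric potential has SI base units: kg * m^2 / (A * s^3)

Checking each option against kg * m^2 / (A * s^3):
  A. J/C: ✓ matches
  B. A: ✗ does not match
  C. kg·m²/(A·s³): ✓ matches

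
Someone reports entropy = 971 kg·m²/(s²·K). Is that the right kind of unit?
Yes

entropy has SI base units: kg * m^2 / (s^2 * K)
kg·m²/(s²·K) reduces to the same SI base units, so it is a valid unit for entropy.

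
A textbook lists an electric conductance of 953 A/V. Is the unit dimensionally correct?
Yes

electric conductance has SI base units: A^2 * s^3 / (kg * m^2)
A/V reduces to the same SI base units, so it is a valid unit for electric conductance.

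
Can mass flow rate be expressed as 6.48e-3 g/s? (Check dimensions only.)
Yes

mass flow rate has SI base units: kg / s
g/s reduces to the same SI base units, so it is a valid unit for mass flow rate.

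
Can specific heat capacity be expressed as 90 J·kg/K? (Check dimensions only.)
No

specific heat capacity has SI base units: m^2 / (s^2 * K)
J·kg/K does NOT reduce to m^2 / (s^2 * K); a valid unit for specific heat capacity would be e.g. J/(kg·K).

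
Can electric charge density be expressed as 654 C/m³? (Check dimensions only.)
Yes

electric charge density has SI base units: A * s / m^3
C/m³ reduces to the same SI base units, so it is a valid unit for electric charge density.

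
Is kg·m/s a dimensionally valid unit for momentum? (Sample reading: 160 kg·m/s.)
Yes

momentum has SI base units: kg * m / s
kg·m/s reduces to the same SI base units, so it is a valid unit for momentum.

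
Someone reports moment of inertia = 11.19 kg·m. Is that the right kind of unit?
No

moment of inertia has SI base units: kg * m^2
kg·m does NOT reduce to kg * m^2; a valid unit for moment of inertia would be e.g. kg·m².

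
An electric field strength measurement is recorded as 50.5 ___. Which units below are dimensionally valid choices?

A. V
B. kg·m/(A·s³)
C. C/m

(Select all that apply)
B

electric field strength has SI base units: kg * m / (A * s^3)

Checking each option against kg * m / (A * s^3):
  A. V: ✗ does not match
  B. kg·m/(A·s³): ✓ matches
  C. C/m: ✗ does not match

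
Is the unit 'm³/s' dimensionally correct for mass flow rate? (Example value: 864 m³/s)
No

mass flow rate has SI base units: kg / s
m³/s does NOT reduce to kg / s; a valid unit for mass flow rate would be e.g. kg/s.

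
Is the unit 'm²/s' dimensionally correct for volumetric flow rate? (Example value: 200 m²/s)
No

volumetric flow rate has SI base units: m^3 / s
m²/s does NOT reduce to m^3 / s; a valid unit for volumetric flow rate would be e.g. m³/s.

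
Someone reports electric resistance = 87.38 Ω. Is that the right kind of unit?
Yes

electric resistance has SI base units: kg * m^2 / (A^2 * s^3)
Ω reduces to the same SI base units, so it is a valid unit for electric resistance.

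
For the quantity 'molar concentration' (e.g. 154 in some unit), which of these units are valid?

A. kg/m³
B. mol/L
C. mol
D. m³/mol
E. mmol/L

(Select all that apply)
B, E

molar concentration has SI base units: mol / m^3

Checking each option against mol / m^3:
  A. kg/m³: ✗ does not match
  B. mol/L: ✓ matches
  C. mol: ✗ does not match
  D. m³/mol: ✗ does not match
  E. mmol/L: ✓ matches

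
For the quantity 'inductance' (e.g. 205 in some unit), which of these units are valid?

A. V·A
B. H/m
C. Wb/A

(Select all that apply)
C

inductance has SI base units: kg * m^2 / (A^2 * s^2)

Checking each option against kg * m^2 / (A^2 * s^2):
  A. V·A: ✗ does not match
  B. H/m: ✗ does not match
  C. Wb/A: ✓ matches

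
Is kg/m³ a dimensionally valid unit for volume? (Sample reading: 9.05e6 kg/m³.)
No

volume has SI base units: m^3
kg/m³ does NOT reduce to m^3; a valid unit for volume would be e.g. m³.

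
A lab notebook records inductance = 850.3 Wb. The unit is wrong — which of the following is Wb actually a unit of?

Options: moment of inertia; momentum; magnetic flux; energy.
magnetic flux

inductance should have units dimensionally equivalent to kg * m^2 / (A^2 * s^2) (e.g. H).
The given unit 'Wb' reduces to kg * m^2 / (A * s^2). Of the listed options, that is the dimensionality of magnetic flux.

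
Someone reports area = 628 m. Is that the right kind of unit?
No

area has SI base units: m^2
m does NOT reduce to m^2; a valid unit for area would be e.g. m².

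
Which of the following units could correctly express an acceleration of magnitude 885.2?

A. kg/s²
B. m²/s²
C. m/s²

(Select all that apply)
C

acceleration has SI base units: m / s^2

Checking each option against m / s^2:
  A. kg/s²: ✗ does not match
  B. m²/s²: ✗ does not match
  C. m/s²: ✓ matches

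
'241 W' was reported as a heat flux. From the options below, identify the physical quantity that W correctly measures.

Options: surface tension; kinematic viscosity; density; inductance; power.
power

heat flux should have units dimensionally equivalent to kg / s^3 (e.g. W/m²).
The given unit 'W' reduces to kg * m^2 / s^3. Of the listed options, that is the dimensionality of power.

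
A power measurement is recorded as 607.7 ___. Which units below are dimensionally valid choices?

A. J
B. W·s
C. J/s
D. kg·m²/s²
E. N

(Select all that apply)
C

power has SI base units: kg * m^2 / s^3

Checking each option against kg * m^2 / s^3:
  A. J: ✗ does not match
  B. W·s: ✗ does not match
  C. J/s: ✓ matches
  D. kg·m²/s²: ✗ does not match
  E. N: ✗ does not match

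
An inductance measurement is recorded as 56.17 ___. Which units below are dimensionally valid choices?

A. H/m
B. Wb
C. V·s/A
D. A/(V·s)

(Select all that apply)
C

inductance has SI base units: kg * m^2 / (A^2 * s^2)

Checking each option against kg * m^2 / (A^2 * s^2):
  A. H/m: ✗ does not match
  B. Wb: ✗ does not match
  C. V·s/A: ✓ matches
  D. A/(V·s): ✗ does not match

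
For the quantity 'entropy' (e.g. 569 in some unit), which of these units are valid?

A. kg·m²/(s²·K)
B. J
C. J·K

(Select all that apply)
A

entropy has SI base units: kg * m^2 / (s^2 * K)

Checking each option against kg * m^2 / (s^2 * K):
  A. kg·m²/(s²·K): ✓ matches
  B. J: ✗ does not match
  C. J·K: ✗ does not match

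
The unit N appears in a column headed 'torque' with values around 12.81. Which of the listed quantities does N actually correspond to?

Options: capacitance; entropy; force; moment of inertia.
force

torque should have units dimensionally equivalent to kg * m^2 / s^2 (e.g. N·m).
The given unit 'N' reduces to kg * m / s^2. Of the listed options, that is the dimensionality of force.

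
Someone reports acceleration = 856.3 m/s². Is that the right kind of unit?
Yes

acceleration has SI base units: m / s^2
m/s² reduces to the same SI base units, so it is a valid unit for acceleration.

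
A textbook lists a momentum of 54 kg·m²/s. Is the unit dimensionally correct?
No

momentum has SI base units: kg * m / s
kg·m²/s does NOT reduce to kg * m / s; a valid unit for momentum would be e.g. kg·m/s.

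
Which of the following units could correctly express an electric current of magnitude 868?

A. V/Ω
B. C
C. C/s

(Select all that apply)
A, C

electric current has SI base units: A

Checking each option against A:
  A. V/Ω: ✓ matches
  B. C: ✗ does not match
  C. C/s: ✓ matches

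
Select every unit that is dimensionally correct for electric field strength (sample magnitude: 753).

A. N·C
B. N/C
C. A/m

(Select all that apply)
B

electric field strength has SI base units: kg * m / (A * s^3)

Checking each option against kg * m / (A * s^3):
  A. N·C: ✗ does not match
  B. N/C: ✓ matches
  C. A/m: ✗ does not match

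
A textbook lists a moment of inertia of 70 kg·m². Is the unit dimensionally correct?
Yes

moment of inertia has SI base units: kg * m^2
kg·m² reduces to the same SI base units, so it is a valid unit for moment of inertia.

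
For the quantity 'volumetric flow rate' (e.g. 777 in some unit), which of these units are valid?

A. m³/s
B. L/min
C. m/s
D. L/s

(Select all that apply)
A, B, D

volumetric flow rate has SI base units: m^3 / s

Checking each option against m^3 / s:
  A. m³/s: ✓ matches
  B. L/min: ✓ matches
  C. m/s: ✗ does not match
  D. L/s: ✓ matches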